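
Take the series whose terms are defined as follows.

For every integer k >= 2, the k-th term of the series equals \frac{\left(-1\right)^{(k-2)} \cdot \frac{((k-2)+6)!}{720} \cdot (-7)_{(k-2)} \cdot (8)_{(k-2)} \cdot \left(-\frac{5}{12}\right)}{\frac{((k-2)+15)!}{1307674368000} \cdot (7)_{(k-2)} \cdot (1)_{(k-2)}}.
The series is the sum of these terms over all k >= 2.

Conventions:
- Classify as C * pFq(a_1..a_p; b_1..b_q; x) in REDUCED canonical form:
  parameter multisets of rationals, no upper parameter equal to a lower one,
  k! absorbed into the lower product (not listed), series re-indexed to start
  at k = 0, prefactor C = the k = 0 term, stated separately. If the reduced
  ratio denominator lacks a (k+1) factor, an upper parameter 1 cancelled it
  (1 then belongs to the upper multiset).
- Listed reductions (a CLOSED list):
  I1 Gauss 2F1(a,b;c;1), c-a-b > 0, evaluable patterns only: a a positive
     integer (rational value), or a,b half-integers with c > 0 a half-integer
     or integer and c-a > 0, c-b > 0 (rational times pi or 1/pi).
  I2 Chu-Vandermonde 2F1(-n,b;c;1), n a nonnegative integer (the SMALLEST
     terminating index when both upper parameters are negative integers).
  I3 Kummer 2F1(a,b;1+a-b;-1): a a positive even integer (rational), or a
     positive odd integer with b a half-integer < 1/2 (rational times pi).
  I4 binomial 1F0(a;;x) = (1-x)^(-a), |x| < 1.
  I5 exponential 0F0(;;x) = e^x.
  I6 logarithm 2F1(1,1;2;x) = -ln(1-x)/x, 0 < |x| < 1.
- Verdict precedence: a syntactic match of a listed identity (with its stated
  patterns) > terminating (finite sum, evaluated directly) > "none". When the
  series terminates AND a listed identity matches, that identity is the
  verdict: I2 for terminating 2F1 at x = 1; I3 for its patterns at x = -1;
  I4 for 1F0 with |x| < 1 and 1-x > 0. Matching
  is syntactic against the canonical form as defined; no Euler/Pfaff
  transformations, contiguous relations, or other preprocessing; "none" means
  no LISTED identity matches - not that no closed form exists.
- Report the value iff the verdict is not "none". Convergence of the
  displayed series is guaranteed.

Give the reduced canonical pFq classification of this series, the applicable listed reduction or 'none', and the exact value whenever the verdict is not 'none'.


The series (x = -1) is 2F1: upper {-7, 8}, lower {16}, prefactor -\frac{5}{12}. Verdict (x = -1): the Kummer evaluation I3 applies (x = -1; c = 16 equals 1+a-b for upper {-7, 8}: listed pattern). Its exact value is -\frac{65}{8}.

Key observation: t_0 = -\frac{5}{12} here, and the parameter 7 appears in both the upper and lower lists and cancels.
Term ratio: r(k) = -1 * (k-7) (k+8) / [(k+16) (k+1)] - rational in k, leading ratio -1; with t_0 = -\frac{5}{12}, classification follows.


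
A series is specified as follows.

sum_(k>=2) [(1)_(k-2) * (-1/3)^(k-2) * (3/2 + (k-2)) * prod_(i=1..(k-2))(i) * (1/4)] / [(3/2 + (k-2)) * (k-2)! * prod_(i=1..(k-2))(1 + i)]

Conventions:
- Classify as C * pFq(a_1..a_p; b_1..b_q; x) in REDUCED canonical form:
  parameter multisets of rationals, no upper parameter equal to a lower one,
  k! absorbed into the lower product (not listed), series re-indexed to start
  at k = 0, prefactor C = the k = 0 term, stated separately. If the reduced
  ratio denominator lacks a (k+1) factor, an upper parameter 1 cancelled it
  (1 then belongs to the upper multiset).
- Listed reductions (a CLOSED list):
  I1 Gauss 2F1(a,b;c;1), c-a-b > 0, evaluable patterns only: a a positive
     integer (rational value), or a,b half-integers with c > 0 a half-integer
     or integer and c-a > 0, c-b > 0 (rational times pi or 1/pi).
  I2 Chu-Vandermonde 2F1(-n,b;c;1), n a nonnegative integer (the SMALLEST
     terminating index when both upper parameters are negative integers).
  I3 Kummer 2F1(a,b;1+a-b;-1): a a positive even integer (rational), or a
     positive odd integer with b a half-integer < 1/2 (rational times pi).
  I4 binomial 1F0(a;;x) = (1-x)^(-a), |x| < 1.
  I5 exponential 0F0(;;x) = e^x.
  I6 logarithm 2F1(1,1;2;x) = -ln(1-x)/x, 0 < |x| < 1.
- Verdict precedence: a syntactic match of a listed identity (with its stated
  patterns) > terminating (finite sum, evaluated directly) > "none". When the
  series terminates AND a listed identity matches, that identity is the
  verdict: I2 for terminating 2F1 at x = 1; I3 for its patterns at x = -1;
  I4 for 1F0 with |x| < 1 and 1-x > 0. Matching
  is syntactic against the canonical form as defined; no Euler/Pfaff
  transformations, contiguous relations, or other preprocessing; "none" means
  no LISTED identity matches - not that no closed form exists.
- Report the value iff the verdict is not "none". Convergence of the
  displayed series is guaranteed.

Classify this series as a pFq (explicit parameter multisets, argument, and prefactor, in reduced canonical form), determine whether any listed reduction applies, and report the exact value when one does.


Prefactor 1/4, argument -1/3: 2F1 with upper {1, 1} over lower {2}. Verdict: logarithm (I6) applies (the logarithm: parameters (1,1;2), x = -1/3). Its exact value is (3/4) * ln(4/3).

The tell: with t_0 = 1/4, the running product (C = 1/4) telescopes to a rising factorial.
Term ratio: r(k) = (-1/3) * (k+1) (k+1) / [(k+2) (k+1)] - poly over poly, x = (-1/3) from leading terms; C = 1/4 at k = 0.


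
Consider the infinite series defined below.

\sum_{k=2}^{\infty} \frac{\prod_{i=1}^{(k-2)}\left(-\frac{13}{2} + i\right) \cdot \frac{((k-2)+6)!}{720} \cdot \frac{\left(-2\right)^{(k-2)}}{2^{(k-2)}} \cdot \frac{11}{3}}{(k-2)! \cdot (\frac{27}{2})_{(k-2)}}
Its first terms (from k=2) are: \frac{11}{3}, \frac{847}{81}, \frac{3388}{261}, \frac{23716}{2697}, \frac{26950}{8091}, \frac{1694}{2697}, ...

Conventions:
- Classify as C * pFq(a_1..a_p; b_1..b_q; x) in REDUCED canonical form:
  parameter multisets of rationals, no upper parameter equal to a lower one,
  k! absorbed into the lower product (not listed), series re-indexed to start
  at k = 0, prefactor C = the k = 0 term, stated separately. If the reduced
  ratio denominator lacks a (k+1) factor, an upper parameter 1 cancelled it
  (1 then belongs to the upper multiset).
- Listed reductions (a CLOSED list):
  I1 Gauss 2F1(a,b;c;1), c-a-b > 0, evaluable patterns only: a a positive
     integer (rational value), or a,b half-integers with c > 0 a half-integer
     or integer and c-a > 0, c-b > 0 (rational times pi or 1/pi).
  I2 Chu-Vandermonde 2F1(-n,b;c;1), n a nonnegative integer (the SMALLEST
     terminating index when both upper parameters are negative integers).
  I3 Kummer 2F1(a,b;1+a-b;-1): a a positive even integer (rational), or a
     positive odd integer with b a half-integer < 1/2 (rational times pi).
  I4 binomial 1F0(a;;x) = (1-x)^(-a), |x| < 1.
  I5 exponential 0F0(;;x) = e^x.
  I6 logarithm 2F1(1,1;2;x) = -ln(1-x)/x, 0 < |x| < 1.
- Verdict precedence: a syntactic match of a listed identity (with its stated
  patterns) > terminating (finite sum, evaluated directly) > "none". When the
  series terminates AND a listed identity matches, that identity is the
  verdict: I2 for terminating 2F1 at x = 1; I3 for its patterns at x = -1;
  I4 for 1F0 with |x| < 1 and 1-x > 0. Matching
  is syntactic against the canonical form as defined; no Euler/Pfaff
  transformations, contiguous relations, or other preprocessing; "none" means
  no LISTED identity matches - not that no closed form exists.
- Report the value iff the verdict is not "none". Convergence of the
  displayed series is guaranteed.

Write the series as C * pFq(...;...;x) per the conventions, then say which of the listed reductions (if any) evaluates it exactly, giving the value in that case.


Key step: from the first term \frac{11}{3}: the running product (prefactor 11/3) telescopes to a rising factorial.
Term ratio: r(k) = -1 * (k-\frac{11}{2}) (k+7) / [(k+\frac{27}{2}) (k+1)] - poly over poly, x = -1 from leading terms; C = \frac{11}{3} at k = 0.

The series (x = -1) is 2F1: upper {-\frac{11}{2}, 7}, lower {\frac{27}{2}}, prefactor \frac{11}{3}. Verdict: the Kummer evaluation I3 fires (x = -1; c = \frac{27}{2} equals 1+a-b for upper {-\frac{11}{2}, 7}: listed pattern). Hence: \frac{10225089875}{805306368} \cdot \pi.


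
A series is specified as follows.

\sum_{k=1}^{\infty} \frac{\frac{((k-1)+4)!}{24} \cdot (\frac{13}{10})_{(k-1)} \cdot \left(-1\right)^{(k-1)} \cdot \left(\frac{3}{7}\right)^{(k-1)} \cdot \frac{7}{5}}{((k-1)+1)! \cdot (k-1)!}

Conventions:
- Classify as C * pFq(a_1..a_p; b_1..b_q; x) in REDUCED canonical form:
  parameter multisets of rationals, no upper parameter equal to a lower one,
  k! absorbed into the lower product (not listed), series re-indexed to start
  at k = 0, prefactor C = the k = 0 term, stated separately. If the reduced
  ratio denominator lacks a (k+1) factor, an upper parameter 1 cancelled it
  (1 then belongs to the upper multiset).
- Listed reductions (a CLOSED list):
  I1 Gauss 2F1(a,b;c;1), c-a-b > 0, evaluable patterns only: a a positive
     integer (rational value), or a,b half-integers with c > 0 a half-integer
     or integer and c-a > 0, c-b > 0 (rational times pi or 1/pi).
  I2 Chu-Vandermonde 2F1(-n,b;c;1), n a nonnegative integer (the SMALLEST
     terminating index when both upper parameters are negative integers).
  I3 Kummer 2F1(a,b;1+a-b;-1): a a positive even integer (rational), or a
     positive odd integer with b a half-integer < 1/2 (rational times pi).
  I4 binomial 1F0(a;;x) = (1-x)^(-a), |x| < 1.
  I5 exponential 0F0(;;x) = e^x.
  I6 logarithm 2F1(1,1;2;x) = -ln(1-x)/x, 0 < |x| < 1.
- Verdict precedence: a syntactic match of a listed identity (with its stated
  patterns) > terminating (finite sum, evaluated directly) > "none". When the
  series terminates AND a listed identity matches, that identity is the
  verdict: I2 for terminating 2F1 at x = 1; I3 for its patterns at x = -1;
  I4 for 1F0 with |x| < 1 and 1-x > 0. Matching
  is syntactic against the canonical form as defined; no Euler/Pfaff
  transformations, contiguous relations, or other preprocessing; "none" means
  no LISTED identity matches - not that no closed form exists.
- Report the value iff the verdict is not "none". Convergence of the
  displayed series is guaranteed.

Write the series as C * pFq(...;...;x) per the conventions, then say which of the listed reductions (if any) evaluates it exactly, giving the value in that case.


At argument -\frac{3}{7}: a 2F1 with upper {\frac{13}{10}, 5}, lower {2}, scaled by C = \frac{7}{5}. Verdict: no listed reduction: x = -\frac{3}{7} and upper {\frac{13}{10}, 5} fail every I1-I6 pattern.

Key step: t_0 = \frac{7}{5} here, and the (-1)^k factor (C = 7/5) folds into the argument's sign.
Adjacent-term ratio: r(k) = -\frac{3}{7} * (k+\frac{13}{10}) (k+5) / [(k+2) (k+1)] - rational; roots negated = parameters, x = -\frac{3}{7}, C = \frac{7}{5}.


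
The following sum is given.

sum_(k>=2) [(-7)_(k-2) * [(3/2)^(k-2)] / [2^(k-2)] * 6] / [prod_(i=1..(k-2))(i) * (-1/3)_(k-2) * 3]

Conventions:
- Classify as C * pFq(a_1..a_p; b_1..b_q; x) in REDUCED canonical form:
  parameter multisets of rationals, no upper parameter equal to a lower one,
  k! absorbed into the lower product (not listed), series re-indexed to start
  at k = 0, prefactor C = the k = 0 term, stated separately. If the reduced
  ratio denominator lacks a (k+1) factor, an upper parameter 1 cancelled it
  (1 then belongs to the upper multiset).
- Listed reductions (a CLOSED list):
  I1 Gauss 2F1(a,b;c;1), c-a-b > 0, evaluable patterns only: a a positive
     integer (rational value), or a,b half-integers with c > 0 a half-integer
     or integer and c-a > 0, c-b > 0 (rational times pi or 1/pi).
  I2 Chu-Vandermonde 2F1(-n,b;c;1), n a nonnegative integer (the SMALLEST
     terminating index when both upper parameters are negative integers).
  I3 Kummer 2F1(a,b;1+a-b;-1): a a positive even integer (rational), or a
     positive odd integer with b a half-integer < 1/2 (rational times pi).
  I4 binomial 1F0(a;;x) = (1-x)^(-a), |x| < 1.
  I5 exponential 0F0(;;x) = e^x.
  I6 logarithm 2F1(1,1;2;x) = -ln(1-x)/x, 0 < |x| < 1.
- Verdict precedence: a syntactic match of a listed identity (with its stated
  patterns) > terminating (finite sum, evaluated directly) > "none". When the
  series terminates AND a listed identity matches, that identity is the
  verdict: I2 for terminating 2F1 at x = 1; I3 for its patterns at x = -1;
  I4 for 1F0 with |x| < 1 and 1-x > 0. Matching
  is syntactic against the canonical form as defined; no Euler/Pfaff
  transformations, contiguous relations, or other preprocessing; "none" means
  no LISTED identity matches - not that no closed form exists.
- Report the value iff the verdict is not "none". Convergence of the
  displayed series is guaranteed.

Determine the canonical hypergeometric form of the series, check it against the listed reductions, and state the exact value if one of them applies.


Classification (C = 2): 1F1 with upper {-7}, lower {-1/3}, argument x = 3/4. Verdict: terminating (-7 upstairs). 8 nonzero terms in all; added directly. Its exact value is -4425174055/343146496.

Key step: t_0 being 2, the two k-th powers (C = 2) combine into one argument.
Step ratio: r(k) = (3/4) * (k-7) / [(k-1/3) (k+1)] - rational; roots negated = parameters, x = (3/4), C = 2.


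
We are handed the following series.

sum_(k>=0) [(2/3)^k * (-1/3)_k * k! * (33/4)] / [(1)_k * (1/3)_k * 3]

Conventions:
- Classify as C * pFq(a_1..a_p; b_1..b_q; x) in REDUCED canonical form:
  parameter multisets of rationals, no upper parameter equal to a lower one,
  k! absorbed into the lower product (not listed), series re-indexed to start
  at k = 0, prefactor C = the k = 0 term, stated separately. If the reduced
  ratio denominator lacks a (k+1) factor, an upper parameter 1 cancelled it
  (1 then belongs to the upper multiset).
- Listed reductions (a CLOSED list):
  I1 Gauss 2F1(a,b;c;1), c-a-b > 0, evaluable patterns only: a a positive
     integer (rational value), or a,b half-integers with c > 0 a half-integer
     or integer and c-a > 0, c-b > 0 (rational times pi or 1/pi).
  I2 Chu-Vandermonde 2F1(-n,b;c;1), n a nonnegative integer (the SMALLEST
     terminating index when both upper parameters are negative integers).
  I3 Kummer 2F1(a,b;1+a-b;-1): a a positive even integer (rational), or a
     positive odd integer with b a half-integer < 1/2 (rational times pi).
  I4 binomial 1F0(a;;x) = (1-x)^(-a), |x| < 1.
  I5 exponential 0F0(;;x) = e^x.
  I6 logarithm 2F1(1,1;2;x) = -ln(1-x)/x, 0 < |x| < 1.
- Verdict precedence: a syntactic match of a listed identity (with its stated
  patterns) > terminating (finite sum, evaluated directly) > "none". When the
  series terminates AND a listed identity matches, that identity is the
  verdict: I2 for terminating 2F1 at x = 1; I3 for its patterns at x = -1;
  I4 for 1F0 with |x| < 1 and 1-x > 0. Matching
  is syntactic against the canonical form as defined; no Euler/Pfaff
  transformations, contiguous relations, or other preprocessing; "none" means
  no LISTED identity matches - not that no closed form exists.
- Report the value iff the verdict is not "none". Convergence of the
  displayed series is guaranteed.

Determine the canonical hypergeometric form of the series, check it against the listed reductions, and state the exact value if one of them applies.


At argument 2/3: a 2F1 with upper {-1/3, 1}, lower {1/3}, scaled by C = 11/4. Verdict: none. A 2F1 with upper {-1/3, 1} fits none of I1-I6 at x = 2/3; the sum runs forever.

Key observation: t_0 = 11/4 here, and the constant factors (C = 11/4) combine into one prefactor.
Consecutive-term ratio: r(k) = (2/3) * (k-1/3) (k+1) / [(k+1/3) (k+1)] ; factor over Q: parameters, x = (2/3), and C = 11/4.


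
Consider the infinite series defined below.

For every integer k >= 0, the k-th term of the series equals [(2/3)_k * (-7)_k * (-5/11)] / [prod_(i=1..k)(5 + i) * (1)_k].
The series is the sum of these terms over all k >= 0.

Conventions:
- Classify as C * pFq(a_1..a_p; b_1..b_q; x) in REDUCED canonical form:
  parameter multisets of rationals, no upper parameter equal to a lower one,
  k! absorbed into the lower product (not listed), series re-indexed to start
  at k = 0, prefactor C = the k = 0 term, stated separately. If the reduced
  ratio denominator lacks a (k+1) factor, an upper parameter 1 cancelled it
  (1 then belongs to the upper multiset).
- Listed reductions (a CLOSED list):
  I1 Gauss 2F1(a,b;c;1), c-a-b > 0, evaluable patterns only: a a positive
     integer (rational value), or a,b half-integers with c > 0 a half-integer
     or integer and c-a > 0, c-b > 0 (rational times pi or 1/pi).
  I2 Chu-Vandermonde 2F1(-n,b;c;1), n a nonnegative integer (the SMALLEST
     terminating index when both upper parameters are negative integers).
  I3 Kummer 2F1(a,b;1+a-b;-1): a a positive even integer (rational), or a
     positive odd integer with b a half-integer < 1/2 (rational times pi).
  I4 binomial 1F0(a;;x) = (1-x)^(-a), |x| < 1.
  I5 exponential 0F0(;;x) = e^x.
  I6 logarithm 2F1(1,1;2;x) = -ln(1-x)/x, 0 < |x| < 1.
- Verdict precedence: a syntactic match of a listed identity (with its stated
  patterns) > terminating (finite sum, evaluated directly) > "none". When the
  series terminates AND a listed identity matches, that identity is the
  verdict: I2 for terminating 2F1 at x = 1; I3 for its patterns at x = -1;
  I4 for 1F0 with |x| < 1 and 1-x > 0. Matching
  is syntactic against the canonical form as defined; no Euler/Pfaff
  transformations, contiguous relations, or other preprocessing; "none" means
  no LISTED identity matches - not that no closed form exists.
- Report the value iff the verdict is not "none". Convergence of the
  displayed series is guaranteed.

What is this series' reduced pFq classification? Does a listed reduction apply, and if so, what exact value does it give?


At argument 1: a 2F1 with upper {-7, 2/3}, lower {6}, scaled by C = -5/11. Verdict (x = 1): Chu-Vandermonde (I2) applies (terminating 2F1 at x = 1 with n = 7, b = 2/3, c = 6). Sum: -500650/1948617.

Structural cue: from the first term -5/11: the lower running product (prefactor -5/11) is a rising factorial.
Term ratio: r(k) = 1 * (k-7) (k+2/3) / [(k+6) (k+1)] ; factor over Q: parameters, x = 1, and C = -5/11.


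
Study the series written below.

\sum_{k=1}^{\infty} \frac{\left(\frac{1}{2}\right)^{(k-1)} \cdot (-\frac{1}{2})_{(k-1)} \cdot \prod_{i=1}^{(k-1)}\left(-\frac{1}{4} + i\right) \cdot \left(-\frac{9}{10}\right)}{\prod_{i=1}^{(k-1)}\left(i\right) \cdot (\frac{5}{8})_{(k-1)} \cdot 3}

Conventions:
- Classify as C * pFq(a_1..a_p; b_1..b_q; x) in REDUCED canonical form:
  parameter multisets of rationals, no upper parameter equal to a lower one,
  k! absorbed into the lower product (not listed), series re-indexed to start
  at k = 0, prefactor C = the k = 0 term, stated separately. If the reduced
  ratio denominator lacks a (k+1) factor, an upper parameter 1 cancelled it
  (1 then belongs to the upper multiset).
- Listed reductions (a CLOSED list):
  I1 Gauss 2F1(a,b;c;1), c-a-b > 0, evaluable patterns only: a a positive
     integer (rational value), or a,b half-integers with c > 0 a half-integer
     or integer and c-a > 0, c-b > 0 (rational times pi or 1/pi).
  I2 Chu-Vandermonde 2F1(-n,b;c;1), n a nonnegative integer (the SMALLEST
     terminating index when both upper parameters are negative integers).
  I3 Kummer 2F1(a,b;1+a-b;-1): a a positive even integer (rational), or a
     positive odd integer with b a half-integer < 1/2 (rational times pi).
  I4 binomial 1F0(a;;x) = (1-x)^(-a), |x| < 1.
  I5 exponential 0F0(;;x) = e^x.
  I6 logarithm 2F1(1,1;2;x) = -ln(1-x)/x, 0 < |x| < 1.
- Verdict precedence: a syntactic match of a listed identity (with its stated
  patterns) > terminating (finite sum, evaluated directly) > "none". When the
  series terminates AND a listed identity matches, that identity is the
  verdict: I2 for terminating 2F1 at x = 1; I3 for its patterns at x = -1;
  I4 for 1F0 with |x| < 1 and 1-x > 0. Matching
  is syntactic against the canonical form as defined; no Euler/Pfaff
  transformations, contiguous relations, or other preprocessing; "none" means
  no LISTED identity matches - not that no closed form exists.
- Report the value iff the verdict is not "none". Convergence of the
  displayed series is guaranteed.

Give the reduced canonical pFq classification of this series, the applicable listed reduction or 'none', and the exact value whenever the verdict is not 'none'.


With C = -\frac{3}{10}: the canonical form is 2F1(-\frac{1}{2}, \frac{3}{4}; \frac{5}{8}; \frac{1}{2}). Verdict: none. A 2F1 with upper {-\frac{1}{2}, \frac{3}{4}} fits none of I1-I6 at x = \frac{1}{2}; the sum runs forever.

Key observation: with t_0 = -\frac{3}{10}, the running product (C = -3/10) telescopes to a rising factorial.
Step ratio: r(k) = \frac{1}{2} * (k-\frac{1}{2}) (k+\frac{3}{4}) / [(k+\frac{5}{8}) (k+1)] - poly over poly, x = \frac{1}{2} from leading terms; C = -\frac{3}{10} at k = 0.


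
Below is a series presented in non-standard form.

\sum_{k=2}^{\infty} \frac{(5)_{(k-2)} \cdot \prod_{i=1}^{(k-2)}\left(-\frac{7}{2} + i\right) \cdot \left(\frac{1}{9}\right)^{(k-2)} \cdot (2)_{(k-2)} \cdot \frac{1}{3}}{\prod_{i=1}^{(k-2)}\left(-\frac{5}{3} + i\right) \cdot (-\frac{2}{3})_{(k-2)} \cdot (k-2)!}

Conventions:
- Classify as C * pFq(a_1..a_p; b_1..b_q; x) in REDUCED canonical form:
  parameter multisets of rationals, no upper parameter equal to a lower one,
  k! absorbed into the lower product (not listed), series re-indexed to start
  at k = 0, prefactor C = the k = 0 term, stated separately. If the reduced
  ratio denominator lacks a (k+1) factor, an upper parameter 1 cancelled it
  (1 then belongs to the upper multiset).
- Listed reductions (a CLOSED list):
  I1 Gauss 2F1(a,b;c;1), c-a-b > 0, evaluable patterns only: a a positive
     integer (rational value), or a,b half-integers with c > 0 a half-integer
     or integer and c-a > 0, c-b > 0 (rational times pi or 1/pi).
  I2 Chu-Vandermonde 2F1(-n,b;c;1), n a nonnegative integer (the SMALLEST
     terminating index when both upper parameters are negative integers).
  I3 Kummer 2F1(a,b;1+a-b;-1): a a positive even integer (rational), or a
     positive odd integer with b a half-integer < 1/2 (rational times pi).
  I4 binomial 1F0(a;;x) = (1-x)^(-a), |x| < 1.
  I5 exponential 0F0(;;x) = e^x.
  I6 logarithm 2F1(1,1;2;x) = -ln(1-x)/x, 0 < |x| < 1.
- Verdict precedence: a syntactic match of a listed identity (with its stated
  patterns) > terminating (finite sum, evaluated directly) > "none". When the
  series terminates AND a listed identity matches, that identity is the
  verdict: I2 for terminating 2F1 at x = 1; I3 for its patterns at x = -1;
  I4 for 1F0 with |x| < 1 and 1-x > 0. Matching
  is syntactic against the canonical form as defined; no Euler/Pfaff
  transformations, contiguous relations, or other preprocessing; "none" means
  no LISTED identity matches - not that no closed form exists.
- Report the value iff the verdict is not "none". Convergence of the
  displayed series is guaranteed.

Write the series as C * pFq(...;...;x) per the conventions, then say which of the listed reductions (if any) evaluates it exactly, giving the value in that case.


At argument \frac{1}{9}: a 3F2 with upper {-\frac{5}{2}, 2, 5}, lower {-\frac{2}{3}, -\frac{2}{3}}, scaled by C = \frac{1}{3}. Verdict: none - at argument \frac{1}{9} the multisets {-\frac{5}{2}, 2, 5} ; {-\frac{2}{3}, -\frac{2}{3}} match no listed identity.

Structural cue: from the first term \frac{1}{3}: the lower running product (C = 1/3) is a rising factorial.
Adjacent-term ratio: r(k) = \frac{1}{9} * (k-\frac{5}{2}) (k+2) (k+5) / [(k-\frac{2}{3}) (k-\frac{2}{3}) (k+1)] - poly over poly, x = \frac{1}{9} from leading terms; C = \frac{1}{3} at k = 0.


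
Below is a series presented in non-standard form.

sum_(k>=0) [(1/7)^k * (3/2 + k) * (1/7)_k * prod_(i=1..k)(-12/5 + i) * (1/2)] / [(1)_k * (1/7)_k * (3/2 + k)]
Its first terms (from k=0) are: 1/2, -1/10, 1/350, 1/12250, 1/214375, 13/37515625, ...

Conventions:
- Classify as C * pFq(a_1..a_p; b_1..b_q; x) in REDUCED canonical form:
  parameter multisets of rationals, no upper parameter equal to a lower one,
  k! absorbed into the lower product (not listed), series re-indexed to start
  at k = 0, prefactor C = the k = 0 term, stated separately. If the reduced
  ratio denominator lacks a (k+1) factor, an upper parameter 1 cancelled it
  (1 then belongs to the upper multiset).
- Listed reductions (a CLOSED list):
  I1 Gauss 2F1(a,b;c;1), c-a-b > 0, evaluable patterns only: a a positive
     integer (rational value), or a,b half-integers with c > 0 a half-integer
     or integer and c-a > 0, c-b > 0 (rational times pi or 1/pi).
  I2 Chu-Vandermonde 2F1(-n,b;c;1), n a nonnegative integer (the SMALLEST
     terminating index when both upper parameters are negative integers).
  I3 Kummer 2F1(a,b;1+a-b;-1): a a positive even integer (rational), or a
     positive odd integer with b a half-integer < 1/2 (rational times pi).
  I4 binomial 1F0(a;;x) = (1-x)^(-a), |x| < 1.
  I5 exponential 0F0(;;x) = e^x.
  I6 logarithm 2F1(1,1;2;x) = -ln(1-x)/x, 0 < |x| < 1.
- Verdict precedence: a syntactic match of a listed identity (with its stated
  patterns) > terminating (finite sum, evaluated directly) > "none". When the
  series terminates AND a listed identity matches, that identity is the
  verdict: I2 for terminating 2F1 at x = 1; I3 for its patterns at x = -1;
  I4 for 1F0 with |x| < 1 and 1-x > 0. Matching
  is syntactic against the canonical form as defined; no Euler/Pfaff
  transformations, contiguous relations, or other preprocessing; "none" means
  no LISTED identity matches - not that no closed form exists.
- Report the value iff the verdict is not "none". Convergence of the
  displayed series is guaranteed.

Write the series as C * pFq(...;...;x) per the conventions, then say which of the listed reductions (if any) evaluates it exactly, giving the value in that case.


Canonical form: C = 1/2 times 1F0 with upper {-7/5}, lower {-}, x = 1/7. Verdict: the I4 binomial reduction matches (the 1F0 binomial series: exponent 7/5, x = 1/7). Its exact value is (1/2) * (6/7)^(7/5).

Key observation: t_0 = 1/2 here, and (1)_k (C = 1/2, x = 1/7) is k! itself.
Term ratio: r(k) = (1/7) * (k-7/5) / [(k+1)] - rational in k. x = (1/7); t_0 = 1/2; negate the roots.


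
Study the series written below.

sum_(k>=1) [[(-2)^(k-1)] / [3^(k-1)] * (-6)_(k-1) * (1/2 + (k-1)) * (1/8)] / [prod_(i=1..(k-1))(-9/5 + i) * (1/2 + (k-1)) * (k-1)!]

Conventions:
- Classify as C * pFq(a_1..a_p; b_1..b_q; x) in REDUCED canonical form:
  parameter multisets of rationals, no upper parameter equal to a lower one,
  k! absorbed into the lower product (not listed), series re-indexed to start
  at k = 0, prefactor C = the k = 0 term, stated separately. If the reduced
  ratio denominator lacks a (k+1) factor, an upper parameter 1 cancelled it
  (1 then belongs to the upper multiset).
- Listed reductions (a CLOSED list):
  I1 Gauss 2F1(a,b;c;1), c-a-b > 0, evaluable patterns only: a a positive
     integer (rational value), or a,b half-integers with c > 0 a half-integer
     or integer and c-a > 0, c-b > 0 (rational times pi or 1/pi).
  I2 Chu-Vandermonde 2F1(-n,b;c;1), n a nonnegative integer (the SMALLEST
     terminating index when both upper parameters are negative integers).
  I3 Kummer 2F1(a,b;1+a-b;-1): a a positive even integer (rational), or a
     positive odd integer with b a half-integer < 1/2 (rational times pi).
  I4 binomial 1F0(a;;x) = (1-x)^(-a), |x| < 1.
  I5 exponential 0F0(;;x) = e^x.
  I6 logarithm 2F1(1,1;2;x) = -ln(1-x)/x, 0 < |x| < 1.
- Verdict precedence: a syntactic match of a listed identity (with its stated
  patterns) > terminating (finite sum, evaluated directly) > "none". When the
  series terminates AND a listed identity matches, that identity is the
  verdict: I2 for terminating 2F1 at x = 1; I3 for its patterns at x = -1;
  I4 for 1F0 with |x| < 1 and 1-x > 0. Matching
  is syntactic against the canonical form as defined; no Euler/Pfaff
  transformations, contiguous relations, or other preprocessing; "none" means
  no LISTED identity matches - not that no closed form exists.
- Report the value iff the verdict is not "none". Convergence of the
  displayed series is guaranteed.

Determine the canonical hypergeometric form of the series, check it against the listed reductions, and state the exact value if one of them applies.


Key observation: t_0 = 1/8 here, and striking the common factor k + 1/2 reduces the term (C = 1/8, x = -2/3).
Ratio: r(k) = (-2/3) * (k-6) / [(k-4/5) (k+1)] ; factor over Q: parameters, x = (-2/3), and C = 1/8.

Reduced: x = -2/3, 1F1, upper = {-6}, lower = {-4/5}, C = 1/8. Verdict: terminating - upper parameter -6 makes this a finite sum (last index 6), evaluated exactly. Exact value: -21255019/2020788.


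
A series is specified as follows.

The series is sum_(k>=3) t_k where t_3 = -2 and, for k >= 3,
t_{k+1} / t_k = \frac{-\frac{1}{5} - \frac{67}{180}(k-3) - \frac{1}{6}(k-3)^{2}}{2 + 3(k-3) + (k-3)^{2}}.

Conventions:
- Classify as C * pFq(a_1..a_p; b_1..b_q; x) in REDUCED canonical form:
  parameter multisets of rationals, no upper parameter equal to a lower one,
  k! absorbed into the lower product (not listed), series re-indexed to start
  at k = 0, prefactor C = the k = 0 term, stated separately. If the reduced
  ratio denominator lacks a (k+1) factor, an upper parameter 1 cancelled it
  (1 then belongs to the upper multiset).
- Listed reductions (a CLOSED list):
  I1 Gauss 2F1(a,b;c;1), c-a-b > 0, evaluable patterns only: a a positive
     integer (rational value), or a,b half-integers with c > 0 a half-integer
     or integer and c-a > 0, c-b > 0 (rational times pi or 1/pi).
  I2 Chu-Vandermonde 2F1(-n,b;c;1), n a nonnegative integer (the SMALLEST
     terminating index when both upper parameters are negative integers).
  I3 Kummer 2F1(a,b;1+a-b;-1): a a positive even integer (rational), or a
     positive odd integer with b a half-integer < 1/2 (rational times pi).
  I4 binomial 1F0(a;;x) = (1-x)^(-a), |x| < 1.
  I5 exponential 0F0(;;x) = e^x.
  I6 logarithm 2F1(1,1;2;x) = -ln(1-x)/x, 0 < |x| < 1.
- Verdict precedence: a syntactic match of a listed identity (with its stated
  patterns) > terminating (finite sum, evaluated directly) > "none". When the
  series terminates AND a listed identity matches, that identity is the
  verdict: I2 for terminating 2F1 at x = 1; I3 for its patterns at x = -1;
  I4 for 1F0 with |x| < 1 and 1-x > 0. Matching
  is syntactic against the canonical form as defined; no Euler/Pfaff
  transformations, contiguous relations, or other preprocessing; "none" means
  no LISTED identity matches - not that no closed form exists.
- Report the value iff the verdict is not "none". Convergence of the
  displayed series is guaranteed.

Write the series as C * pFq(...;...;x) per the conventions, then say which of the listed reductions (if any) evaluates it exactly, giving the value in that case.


Prefactor -2, argument -\frac{1}{6}: 2F1 with upper {\frac{9}{10}, \frac{4}{3}} over lower {2}. Verdict: none (x = -\frac{1}{6}): each listed identity misses the multisets {\frac{9}{10}, \frac{4}{3}} ; {2}.

Structural cue: x = -\frac{1}{6} and roots of the ratio polynomials (C = -2) are the negated parameters.
Ratio: r(k) = -\frac{1}{6} * (k+\frac{9}{10}) (k+\frac{4}{3}) / [(k+2) (k+1)] ; factor over Q: parameters, x = -\frac{1}{6}, and C = -2.


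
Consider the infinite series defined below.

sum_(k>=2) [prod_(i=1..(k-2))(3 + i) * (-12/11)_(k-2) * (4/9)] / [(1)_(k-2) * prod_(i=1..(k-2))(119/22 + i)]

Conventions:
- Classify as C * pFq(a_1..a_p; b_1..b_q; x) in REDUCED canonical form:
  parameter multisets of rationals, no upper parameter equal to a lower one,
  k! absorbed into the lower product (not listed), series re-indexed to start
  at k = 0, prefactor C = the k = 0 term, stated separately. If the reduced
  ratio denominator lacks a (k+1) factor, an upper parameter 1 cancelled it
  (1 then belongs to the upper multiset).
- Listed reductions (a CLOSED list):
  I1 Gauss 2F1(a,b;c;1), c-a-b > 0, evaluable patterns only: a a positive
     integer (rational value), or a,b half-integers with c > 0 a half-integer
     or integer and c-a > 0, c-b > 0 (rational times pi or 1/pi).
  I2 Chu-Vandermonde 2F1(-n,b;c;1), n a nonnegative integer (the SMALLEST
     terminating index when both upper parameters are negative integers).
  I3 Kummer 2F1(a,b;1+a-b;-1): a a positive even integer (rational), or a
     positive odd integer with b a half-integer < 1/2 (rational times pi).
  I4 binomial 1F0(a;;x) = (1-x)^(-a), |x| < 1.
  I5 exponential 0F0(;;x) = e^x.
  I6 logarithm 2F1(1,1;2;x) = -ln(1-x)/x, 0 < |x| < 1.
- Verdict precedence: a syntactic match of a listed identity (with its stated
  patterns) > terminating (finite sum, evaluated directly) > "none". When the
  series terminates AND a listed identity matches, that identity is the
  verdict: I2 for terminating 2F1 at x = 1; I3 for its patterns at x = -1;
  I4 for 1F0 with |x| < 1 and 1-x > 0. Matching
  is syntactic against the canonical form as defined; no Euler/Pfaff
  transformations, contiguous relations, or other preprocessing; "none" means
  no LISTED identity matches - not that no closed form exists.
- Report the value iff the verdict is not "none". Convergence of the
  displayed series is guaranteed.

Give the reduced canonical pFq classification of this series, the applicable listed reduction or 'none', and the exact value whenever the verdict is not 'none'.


Structural cue: with t_0 = 4/9, the lower running product (C = 4/9, x = 1) is a rising factorial.
Step ratio: r(k) = 1 * (k-12/11) (k+4) / [(k+141/22) (k+1)] - poly over poly, x = 1 from leading terms; C = 4/9 at k = 0.

This is 4/9 * 2F1(-12/11, 4; 141/22; 1) in reduced canonical form. Verdict at x = 1: Gauss (I1, integer-parameter pattern) matches (x = 1: the Gamma ratio telescopes since c-a-b = 7/2 > 0 and a = 4 in Z>0). Exact value: 8739700/56528901.


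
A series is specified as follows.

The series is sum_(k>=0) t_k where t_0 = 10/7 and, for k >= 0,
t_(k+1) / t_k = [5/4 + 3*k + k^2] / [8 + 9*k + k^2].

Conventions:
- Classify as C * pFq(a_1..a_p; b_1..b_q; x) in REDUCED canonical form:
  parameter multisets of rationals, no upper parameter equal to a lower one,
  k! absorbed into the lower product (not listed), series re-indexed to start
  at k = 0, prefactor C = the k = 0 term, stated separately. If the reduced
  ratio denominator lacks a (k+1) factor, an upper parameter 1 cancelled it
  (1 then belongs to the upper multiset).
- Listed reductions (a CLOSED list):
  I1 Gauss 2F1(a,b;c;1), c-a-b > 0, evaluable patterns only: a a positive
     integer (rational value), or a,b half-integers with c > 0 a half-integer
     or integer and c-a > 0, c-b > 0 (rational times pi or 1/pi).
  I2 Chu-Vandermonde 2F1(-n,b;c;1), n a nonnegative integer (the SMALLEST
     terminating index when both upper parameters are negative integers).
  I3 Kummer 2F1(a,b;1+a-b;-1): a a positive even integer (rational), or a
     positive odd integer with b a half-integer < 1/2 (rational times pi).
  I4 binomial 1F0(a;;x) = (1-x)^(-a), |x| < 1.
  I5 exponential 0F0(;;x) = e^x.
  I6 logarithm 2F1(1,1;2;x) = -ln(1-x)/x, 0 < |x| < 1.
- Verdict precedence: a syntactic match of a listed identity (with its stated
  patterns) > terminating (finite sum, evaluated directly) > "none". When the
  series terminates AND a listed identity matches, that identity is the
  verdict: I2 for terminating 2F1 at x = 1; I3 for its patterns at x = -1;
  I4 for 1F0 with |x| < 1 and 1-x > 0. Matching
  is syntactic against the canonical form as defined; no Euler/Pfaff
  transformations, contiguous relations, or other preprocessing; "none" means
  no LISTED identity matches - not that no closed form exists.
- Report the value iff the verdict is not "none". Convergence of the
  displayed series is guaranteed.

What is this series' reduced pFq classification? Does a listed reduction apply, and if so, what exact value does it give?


The series (x = 1) is 2F1: upper {1/2, 5/2}, lower {8}, prefactor 10/7. Verdict: Gauss's theorem I1 (half-integer case) applies (x = 1; upper {1/2, 5/2} half-integers, c = 8 in the evaluable pattern). Its exact value is (1048576/189189) / pi.

The tell: t_0 being 10/7, factor the ratio over Q (C = 10/7, x = 1): negated roots = parameters.
Term ratio: r(k) = 1 * (k+1/2) (k+5/2) / [(k+8) (k+1)] - rational; roots negated = parameters, x = 1, C = 10/7.


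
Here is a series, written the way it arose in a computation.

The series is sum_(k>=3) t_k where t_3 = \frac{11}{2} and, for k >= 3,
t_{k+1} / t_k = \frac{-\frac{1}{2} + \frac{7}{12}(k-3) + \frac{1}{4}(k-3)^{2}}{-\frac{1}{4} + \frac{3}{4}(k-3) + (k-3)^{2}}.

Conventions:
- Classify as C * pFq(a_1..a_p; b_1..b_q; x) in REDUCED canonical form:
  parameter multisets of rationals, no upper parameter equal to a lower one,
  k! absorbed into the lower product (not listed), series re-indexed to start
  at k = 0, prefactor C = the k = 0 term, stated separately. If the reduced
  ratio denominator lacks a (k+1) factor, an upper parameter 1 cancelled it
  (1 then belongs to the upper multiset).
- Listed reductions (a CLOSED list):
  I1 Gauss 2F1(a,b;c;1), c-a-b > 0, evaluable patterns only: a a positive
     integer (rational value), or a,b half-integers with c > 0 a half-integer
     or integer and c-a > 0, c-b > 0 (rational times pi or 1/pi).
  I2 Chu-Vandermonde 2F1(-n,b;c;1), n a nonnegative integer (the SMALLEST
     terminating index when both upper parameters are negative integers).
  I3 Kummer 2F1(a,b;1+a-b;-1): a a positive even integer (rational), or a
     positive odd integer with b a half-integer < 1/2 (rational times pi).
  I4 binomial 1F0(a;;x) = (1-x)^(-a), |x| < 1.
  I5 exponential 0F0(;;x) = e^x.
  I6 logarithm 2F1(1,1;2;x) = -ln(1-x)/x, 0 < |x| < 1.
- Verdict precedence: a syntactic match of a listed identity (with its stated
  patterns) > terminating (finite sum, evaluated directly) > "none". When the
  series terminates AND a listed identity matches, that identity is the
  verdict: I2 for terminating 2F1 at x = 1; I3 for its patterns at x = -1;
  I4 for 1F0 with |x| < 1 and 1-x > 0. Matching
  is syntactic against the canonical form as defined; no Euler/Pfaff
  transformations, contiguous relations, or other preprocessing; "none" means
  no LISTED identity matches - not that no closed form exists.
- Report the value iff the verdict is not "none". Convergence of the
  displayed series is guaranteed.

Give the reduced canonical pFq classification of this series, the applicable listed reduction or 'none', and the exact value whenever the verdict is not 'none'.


The series (x = \frac{1}{4}) is 2F1: upper {-\frac{2}{3}, 3}, lower {-\frac{1}{4}}, prefactor \frac{11}{2}. Verdict: none. Every listed pattern misses the 2F1 form at \frac{1}{4}, upper {-\frac{2}{3}, 3}.

Key step: t_0 being \frac{11}{2}, factor the ratio over Q (C = 11/2, x = 1/4): negated roots = parameters.
Ratio: r(k) = \frac{1}{4} * (k-\frac{2}{3}) (k+3) / [(k-\frac{1}{4}) (k+1)] - rational in k, leading ratio \frac{1}{4}; with t_0 = \frac{11}{2}, classification follows.


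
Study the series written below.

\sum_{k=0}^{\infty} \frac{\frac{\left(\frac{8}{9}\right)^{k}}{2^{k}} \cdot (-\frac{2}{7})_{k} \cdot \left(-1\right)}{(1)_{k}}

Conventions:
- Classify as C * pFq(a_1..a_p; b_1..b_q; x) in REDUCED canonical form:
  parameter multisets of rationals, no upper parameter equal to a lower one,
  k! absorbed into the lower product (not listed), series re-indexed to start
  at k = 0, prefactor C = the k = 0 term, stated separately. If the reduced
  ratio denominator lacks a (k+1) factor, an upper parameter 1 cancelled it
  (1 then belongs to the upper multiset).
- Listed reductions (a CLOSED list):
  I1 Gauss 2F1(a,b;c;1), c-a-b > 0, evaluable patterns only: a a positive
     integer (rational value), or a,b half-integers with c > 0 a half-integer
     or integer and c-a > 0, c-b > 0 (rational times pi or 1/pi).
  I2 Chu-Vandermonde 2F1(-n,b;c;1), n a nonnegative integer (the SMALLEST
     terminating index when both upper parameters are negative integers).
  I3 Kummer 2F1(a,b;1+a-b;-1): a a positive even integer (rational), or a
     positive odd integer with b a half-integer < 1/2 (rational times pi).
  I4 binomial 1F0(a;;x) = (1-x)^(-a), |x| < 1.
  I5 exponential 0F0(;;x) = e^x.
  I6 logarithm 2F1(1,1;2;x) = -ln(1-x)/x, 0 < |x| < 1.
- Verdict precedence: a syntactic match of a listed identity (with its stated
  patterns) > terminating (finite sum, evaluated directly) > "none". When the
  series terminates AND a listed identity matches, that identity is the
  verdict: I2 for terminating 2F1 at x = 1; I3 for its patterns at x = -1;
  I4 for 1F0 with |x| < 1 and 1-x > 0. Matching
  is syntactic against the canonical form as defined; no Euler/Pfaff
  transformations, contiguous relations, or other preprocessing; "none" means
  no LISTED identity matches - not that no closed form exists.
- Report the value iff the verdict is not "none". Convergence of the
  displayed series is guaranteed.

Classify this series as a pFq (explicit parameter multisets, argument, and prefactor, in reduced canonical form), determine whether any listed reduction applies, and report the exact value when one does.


The tell: t_0 = -1 here, and the two k-th powers (C = -1) combine into one argument.
Step ratio: r(k) = \frac{4}{9} * (k-\frac{2}{7}) / [(k+1)] ; factor over Q: parameters, x = \frac{4}{9}, and C = -1.

x = \frac{4}{9} here; the reduced form reads 1F0, upper {-\frac{2}{7}}, lower {-}, C = -1. Verdict at x = \frac{4}{9}: the I4 binomial reduction matches (the 1F0 binomial series: exponent 2/7, x = \frac{4}{9}). Sum: \left(-1\right) \cdot \left(\frac{5}{9}\right)^{\frac{2}{7}}.
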